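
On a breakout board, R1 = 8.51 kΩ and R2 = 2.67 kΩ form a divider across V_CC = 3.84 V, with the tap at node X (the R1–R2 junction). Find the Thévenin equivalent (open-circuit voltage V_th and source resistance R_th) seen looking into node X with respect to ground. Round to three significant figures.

V_th ≈ 0.917 V, R_th ≈ 2.03 kΩ

Open-circuit (no load on X): V_th = V_CC · R2/(R1 + R2) = 3.84 × 2.67/(8.510 + 2.67) = 0.9171 V.
Looking into X with the source shorted: R_th = R1·R2/(R1+R2) = 8.510 × 2.67/11.18 = 2.032 kΩ.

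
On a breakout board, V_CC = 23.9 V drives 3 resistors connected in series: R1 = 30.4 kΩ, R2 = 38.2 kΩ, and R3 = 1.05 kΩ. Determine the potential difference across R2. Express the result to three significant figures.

Series total: ΣR = 30.4 + 38.2 + 1.05 = 69.65 kΩ.
Voltage divider: V = V_CC · (38.20 / 69.65) = 23.9 × 0.5485 = 13.11 V.

V ≈ 13.1 V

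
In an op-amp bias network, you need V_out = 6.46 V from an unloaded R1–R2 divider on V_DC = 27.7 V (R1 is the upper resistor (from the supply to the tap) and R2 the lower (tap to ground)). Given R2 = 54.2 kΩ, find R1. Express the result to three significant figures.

R1 ≈ 178 kΩ

Required fraction k = V_out/V_DC = 0.2332.
Rearranging, R1 = R2·(1−k)/k = 54.2 × 3.288 = 178.2 kΩ.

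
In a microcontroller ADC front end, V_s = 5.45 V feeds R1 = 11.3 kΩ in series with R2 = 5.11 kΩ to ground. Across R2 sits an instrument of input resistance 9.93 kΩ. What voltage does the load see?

The load sits in parallel with R2, giving an effective lower resistance R2' = R2·R_L/(R2+R_L) = 3.374 kΩ.
Then V_out = V_s · R2'/(R1 + R2') = 5.45 × 3.374/14.67 = 1.253 V.

V_out ≈ 1.25 V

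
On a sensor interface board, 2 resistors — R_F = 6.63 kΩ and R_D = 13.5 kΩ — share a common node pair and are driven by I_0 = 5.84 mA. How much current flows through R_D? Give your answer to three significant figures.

I ≈ 1.92 mA

With just two branches, the current splits inversely with resistance.
I(R_D) = 5.84 × 6.63/(6.63 + 13.5) = 5.84 × 0.3294 = 1.923 mA.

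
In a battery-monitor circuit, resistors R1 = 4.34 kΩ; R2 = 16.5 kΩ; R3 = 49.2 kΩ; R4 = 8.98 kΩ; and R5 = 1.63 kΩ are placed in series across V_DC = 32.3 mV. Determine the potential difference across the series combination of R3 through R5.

ΣR = 4.34 + 16.5 + 49.2 + 8.98 + 1.63 = 80.65 kΩ.
R_{R3..R5} = 49.2 + 8.98 + 1.63 = 59.81 kΩ.
Voltage divider: V = V_DC · (59.81 / 80.65) = 32.3 × 0.7416 = 23.95 mV.

V ≈ 24.0 mV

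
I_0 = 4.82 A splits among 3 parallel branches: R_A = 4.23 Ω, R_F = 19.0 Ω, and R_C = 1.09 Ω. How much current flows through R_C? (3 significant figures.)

I ≈ 3.67 A

Conductances: ΣG = 1/4.23 + 1/19.0 + 1/1.09 = 1.206 (1/Ω).
By the current-divider rule, I = I_0 · G_k/ΣG = 4.82 × 0.7604 = 3.665 A.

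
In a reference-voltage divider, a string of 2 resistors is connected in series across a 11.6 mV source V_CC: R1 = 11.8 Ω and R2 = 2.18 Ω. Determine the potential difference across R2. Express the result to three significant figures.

V ≈ 1.81 mV

Total series resistance ΣR = 11.8 + 2.18 = 13.98 Ω.
Voltage divider: V = V_CC · (2.180 / 13.98) = 11.6 × 0.1559 = 1.809 mV.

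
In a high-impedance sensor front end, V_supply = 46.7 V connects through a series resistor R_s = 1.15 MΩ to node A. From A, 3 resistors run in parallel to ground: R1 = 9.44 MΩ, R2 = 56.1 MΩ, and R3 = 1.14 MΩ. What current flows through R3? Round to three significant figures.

I ≈ 19.0 µA

Equivalent of the parallel group: R_p = 0.9991 MΩ.
V_A by voltage divider: V_A = 46.7 × 0.9991/(1.15 + 0.9991) = 21.71 V.
I(R3) = V_A / R3 = 21.71/1.14 = 19.04 µA.
(Check via current divider: I_total = 21.73 µA; share G_k/ΣG = 0.8764 → same result.)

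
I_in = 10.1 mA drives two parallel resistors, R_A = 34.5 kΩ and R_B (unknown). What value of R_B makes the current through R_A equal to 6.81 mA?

The fraction through R_A equals R_B/(R_A+R_B).
With f = 0.6743, R_B = R_A · f/(1−f) = 34.5 × 2.070 = 71.41 kΩ.

R_B ≈ 71.4 kΩ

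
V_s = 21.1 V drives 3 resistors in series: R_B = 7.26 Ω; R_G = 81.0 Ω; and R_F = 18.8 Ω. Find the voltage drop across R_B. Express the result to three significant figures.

ΣR = 7.26 + 81.0 + 18.8 = 107.1 Ω.
Voltage divider: V = V_s · (7.260 / 107.1) = 21.1 × 0.06781 = 1.431 V.

V ≈ 1.43 V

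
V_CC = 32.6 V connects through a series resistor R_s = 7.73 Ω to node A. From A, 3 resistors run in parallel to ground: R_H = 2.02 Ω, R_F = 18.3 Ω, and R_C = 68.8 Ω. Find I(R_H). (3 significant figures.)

Parallel bank: R_p = 1/(1/2.02 + 1/18.3 + 1/68.8) = 1.772 Ω.
V_A = 32.6 × 1.772/9.502 = 6.080 V.
I(R_H) = V_A / R_H = 6.080/2.02 = 3.010 A.

I ≈ 3.01 A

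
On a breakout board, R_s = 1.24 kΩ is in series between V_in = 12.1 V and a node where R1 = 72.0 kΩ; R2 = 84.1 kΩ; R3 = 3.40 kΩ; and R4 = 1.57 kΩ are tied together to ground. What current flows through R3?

Combine the parallel branches: R_p = (1/72.0 + 1/84.1 + 1/3.40 + 1/1.57)⁻¹ = 1.045 kΩ.
V_A = 12.1 × 1.045/2.285 = 5.534 V.
Branch current I = V_A/R3 = 5.534/3.40 = 1.628 mA.

I ≈ 1.63 mA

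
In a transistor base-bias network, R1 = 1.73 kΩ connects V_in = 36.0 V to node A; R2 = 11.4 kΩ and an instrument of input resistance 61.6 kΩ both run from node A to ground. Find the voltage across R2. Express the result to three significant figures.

R2 ‖ R_L = (11.4 × 61.6)/(11.4 + 61.6) = 9.620 kΩ.
Now apply the divider: V_out = 36.0 × 0.8476 = 30.51 V.
(Unloaded it would be 31.3 V; the load pulls it down.)

V_out ≈ 30.5 V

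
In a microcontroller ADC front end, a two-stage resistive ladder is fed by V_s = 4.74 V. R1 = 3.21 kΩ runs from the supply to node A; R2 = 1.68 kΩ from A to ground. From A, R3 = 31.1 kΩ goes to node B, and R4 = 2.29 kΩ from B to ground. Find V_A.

The second stage (R3 + R4 = 33.39 kΩ) loads node A in parallel with R2.
R2 ‖ (R3+R4) = 1.600 kΩ.
First divider: V_A = V_s · 1.600/(3.21 + 1.600) = 1.576 V.

V_A ≈ 1.58 V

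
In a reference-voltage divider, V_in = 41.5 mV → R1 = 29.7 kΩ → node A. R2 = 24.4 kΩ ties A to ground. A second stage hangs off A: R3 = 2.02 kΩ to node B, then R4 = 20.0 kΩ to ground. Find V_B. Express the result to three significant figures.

Node A sees R2 in parallel with the series input of stage 2, R3 + R4 = 22.02 kΩ.
R2 ‖ (R3+R4) = 11.57 kΩ.
First divider: V_A = V_in · 11.57/(29.7 + 11.57) = 11.64 mV.
V_B = V_A × 0.9083 = 10.57 mV.

V_B ≈ 10.6 mV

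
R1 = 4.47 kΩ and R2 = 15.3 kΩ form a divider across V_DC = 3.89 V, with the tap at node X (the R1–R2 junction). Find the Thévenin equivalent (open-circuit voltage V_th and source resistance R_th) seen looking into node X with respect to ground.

Open-circuit (no load on X): V_th = V_DC · R2/(R1 + R2) = 3.89 × 15.3/(4.470 + 15.3) = 3.010 V.
Zeroing V_DC shorts the top of R1 to ground, so R_th = R1 ‖ R2 = 3.459 kΩ.

V_th ≈ 3.01 V, R_th ≈ 3.46 kΩ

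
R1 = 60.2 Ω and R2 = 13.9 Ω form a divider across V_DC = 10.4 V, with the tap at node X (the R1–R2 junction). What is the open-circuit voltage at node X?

V_th is the unloaded tap voltage: V_DC · R2/(R1+R2) = 10.4 × 0.1876 = 1.951 V.

V_th ≈ 1.95 V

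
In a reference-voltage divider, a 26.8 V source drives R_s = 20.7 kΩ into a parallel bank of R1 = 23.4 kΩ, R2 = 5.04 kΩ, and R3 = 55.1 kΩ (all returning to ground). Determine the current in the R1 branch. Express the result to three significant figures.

Parallel bank: R_p = 1/(1/23.4 + 1/5.04 + 1/55.1) = 3.857 kΩ.
V_A by voltage divider: V_A = 26.8 × 3.857/(20.7 + 3.857) = 4.209 V.
Branch current I = V_A/R1 = 4.209/23.4 = 0.1799 mA.
(Check via current divider: I_total = 1.091 mA; share G_k/ΣG = 0.1648 → same result.)

I ≈ 0.180 mA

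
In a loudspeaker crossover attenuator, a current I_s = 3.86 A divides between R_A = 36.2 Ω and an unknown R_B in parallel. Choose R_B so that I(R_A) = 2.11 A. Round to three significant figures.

The fraction through R_A equals R_B/(R_A+R_B).
2.11/3.86 = R_B/(R_A + R_B) → R_B = R_A · (0.5466)/(1 − 0.5466) = 36.2 × 1.206 = 43.65 Ω.

R_B ≈ 43.6 Ω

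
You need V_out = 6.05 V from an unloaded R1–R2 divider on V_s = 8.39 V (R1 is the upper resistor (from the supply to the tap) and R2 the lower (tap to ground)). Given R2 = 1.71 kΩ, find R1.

R1 ≈ 0.661 kΩ

The divider ratio is R2/(R1+R2) = 6.05/8.39 = 0.7211.
R1 = R2·(1/k − 1) = 1.71 × 0.3868 = 0.6614 kΩ.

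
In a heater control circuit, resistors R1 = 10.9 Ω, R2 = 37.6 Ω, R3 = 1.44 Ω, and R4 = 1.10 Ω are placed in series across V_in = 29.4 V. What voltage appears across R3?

V ≈ 0.829 V

Total series resistance ΣR = 10.9 + 37.6 + 1.44 + 1.10 = 51.04 Ω.
V = V_in · R/ΣR = 29.4 × 0.02821 = 0.8295 V.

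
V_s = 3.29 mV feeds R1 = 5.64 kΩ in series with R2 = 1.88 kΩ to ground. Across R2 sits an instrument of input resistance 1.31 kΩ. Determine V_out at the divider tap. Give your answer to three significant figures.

The load sits in parallel with R2, giving an effective lower resistance R2' = R2·R_L/(R2+R_L) = 0.7720 kΩ.
Now apply the divider: V_out = 3.29 × 0.1204 = 0.3961 mV.
(Unloaded it would be 0.823 mV; the load pulls it down.)

V_out ≈ 0.396 mV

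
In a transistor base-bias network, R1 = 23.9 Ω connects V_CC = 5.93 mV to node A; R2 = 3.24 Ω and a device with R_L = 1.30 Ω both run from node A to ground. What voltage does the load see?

First combine the lower leg with the load: R2 ‖ R_L = 0.9278 Ω.
Voltage divider with the loaded lower leg: V_out = 5.93 × 0.9278/(23.9 + 0.9278) = 5.93 × 0.03737 = 0.2216 mV.
(Unloaded it would be 0.708 mV; the load pulls it down.)

V_out ≈ 0.222 mV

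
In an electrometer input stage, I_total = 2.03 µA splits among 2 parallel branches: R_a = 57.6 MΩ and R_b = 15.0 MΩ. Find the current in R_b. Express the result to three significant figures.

I ≈ 1.61 µA

For two parallel branches, I_k = I_total · (other R)/(sum of R).
I(R_b) = 2.03 × 57.6/(57.6 + 15.0) = 2.03 × 0.7934 = 1.611 µA.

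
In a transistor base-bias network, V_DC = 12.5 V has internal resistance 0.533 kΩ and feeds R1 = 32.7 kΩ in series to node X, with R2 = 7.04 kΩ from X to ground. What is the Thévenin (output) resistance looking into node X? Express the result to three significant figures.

R_th ≈ 5.81 kΩ

R1' = 0.533 + 32.7 = 33.23 kΩ (source resistance + R1).
With V_DC suppressed (replaced by a short), R_th = R1' ‖ R2 = (33.23 × 7.04)/(33.23 + 7.04) = 5.809 kΩ.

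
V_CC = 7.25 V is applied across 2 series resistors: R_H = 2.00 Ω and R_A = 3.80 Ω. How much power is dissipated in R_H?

ΣR = 5.800 Ω → I = 7.25/5.800 = 1.250 A.
P = I²R = 1.562 × 2.00 = 3.125 W.

P ≈ 3.12 W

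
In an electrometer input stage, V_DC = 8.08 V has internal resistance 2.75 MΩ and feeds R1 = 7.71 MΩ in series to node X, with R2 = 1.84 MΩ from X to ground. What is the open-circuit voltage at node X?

V_th ≈ 1.21 V

R1' = 2.75 + 7.71 = 10.46 MΩ (source resistance + R1).
V_th is the unloaded tap voltage: V_DC · R2/(R1'+R2) = 8.08 × 0.1496 = 1.209 V.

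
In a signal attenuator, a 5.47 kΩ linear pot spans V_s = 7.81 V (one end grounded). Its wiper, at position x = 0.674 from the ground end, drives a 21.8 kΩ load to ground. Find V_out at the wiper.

V_out ≈ 4.99 V

Lower segment x·R_p = 3.687 kΩ; upper segment (1−x)·R_p = 1.783 kΩ.
(x·R_p) ‖ R_L = 3.153 kΩ.
Loaded-divider output: V_out = 7.81 × 0.6388 = 4.989 V.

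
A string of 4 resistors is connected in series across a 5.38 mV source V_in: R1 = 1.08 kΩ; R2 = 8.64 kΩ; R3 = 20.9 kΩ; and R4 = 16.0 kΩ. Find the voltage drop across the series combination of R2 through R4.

Total series resistance ΣR = 1.08 + 8.64 + 20.9 + 16.0 = 46.62 kΩ.
R_{R2..R4} = 8.64 + 20.9 + 16.0 = 45.54 kΩ.
V = V_in · R/ΣR = 5.38 × 0.9768 = 5.255 mV.

V ≈ 5.26 mV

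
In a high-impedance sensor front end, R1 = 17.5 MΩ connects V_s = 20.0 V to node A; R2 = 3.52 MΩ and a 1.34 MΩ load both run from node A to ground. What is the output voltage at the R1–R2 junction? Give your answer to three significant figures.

V_out ≈ 1.05 V

The load sits in parallel with R2, giving an effective lower resistance R2' = R2·R_L/(R2+R_L) = 0.9705 MΩ.
Voltage divider with the loaded lower leg: V_out = 20.0 × 0.9705/(17.5 + 0.9705) = 20.0 × 0.05255 = 1.051 V.
(Unloaded it would be 3.35 V; the load pulls it down.)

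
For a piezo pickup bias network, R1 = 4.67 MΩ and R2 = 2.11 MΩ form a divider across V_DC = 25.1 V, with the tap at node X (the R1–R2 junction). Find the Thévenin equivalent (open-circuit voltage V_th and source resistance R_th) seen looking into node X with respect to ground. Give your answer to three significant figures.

V_th is the unloaded tap voltage: V_DC · R2/(R1+R2) = 25.1 × 0.3112 = 7.811 V.
Looking into X with the source shorted: R_th = R1·R2/(R1+R2) = 4.670 × 2.11/6.780 = 1.453 MΩ.

V_th ≈ 7.81 V, R_th ≈ 1.45 MΩ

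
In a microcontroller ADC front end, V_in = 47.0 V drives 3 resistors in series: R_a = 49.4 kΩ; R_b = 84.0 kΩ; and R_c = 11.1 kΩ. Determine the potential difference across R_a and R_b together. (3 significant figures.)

V ≈ 43.4 V

Total series resistance ΣR = 49.4 + 84.0 + 11.1 = 144.5 kΩ.
R_{R_a..R_b} = 49.4 + 84.0 = 133.4 kΩ.
By the voltage-divider rule, V = 47.0 × 133.4/144.5 = 43.39 V.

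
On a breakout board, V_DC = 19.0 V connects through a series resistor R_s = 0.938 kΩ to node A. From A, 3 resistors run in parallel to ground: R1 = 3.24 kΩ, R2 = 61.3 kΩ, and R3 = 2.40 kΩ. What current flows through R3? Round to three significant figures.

I ≈ 4.67 mA

Combine the parallel branches: R_p = (1/3.24 + 1/61.3 + 1/2.40)⁻¹ = 1.348 kΩ.
V_A by voltage divider: V_A = 19.0 × 1.348/(0.938 + 1.348) = 11.21 V.
Branch current I = V_A/R3 = 11.21/2.40 = 4.669 mA.
(Check via current divider: I_total = 8.310 mA; share G_k/ΣG = 0.5618 → same result.)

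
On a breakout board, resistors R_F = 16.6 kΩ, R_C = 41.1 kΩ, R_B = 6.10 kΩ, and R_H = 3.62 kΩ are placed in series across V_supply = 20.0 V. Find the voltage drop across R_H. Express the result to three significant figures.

V ≈ 1.07 V

Total series resistance ΣR = 16.6 + 41.1 + 6.10 + 3.62 = 67.42 kΩ.
V = V_supply · R/ΣR = 20.0 × 0.05369 = 1.074 V.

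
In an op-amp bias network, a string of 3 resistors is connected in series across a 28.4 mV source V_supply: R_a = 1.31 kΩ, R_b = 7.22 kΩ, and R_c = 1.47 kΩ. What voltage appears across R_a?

ΣR = 1.31 + 7.22 + 1.47 = 10.00 kΩ.
V = V_supply · R/ΣR = 28.4 × 0.1310 = 3.720 mV.

V ≈ 3.72 mV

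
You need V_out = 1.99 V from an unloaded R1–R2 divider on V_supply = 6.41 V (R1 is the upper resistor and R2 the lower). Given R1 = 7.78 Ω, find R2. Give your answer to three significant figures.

R2 ≈ 3.50 Ω

Required fraction k = V_out/V_supply = 0.3105.
R2 = R1 · 0.3105/(1 − 0.3105) = 3.503 Ω.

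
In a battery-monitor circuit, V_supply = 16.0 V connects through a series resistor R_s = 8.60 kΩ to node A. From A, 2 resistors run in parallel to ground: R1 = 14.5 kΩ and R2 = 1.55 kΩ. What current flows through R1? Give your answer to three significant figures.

Combine the parallel branches: R_p = (1/14.5 + 1/1.55)⁻¹ = 1.400 kΩ.
V_A by voltage divider: V_A = 16.0 × 1.400/(8.60 + 1.400) = 2.240 V.
I(R1) = V_A / R1 = 2.240/14.5 = 0.1545 mA.

I ≈ 0.155 mA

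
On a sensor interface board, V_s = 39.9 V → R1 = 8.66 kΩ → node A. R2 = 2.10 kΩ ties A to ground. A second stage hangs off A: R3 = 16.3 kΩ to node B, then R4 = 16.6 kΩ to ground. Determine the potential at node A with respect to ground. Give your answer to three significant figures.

Node A sees R2 in parallel with the series input of stage 2, R3 + R4 = 32.90 kΩ.
R2 ‖ (R3+R4) = 1.974 kΩ.
First divider: V_A = V_s · 1.974/(8.66 + 1.974) = 7.407 V.

V_A ≈ 7.41 V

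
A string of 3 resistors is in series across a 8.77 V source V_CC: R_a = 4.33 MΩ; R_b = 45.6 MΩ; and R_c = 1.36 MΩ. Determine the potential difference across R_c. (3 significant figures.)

V ≈ 0.233 V

Series total: ΣR = 4.33 + 45.6 + 1.36 = 51.29 MΩ.
By the voltage-divider rule, V = 8.77 × 1.360/51.29 = 0.2325 V.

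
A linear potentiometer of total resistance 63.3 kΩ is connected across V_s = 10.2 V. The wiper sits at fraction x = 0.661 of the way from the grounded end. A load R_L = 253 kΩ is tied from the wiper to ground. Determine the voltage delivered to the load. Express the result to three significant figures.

V_out ≈ 6.38 V

Lower segment x·R_p = 41.84 kΩ; upper segment (1−x)·R_p = 21.46 kΩ.
(x·R_p) ‖ R_L = 35.90 kΩ.
V_out = 10.2 × 35.90/(21.46 + 35.90) = 6.384 V.
(Unloaded: V_out = x·V_s = 6.74 V.)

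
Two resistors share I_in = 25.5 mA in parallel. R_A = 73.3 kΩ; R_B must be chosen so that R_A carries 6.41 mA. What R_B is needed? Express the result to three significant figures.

R_B ≈ 24.6 kΩ

In a two-way split, I_A/I_in = R_B/(R_A + R_B).
With f = 0.2514, R_B = R_A · f/(1−f) = 73.3 × 0.3358 = 24.61 kΩ.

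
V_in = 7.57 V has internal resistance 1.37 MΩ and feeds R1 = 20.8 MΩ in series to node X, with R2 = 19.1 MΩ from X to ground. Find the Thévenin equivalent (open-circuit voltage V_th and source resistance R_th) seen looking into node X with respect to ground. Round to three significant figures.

R1' = 1.37 + 20.8 = 22.17 MΩ (source resistance + R1).
With X open, the divider is unloaded: V_th = 7.57 × 19.1/41.27 = 3.503 V.
Zeroing V_in shorts the top of R1' to ground, so R_th = R1' ‖ R2 = 10.26 MΩ.

V_th ≈ 3.50 V, R_th ≈ 10.3 MΩ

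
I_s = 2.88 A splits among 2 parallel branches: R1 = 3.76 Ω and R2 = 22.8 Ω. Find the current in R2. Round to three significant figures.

I ≈ 0.408 A

With just two branches, the current splits inversely with resistance.
So I = 2.88 × 3.76/26.56 = 0.4077 A.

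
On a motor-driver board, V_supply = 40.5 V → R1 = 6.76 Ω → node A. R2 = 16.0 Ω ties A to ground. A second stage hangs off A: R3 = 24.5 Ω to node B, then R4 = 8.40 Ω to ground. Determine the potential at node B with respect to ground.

Looking into the second stage from A: R3 + R4 = 32.90 Ω appears in parallel with R2.
R2 ‖ (R3+R4) = 10.76 Ω.
So V_A = 40.5 × 0.6143 = 24.88 V.
V_B = V_A × 0.2553 = 6.352 V.

V_B ≈ 6.35 V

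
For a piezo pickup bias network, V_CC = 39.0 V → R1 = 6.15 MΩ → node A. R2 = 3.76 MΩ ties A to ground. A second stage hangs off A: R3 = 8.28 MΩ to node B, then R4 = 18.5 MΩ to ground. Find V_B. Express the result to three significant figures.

V_B ≈ 9.40 V

The second stage (R3 + R4 = 26.78 MΩ) loads node A in parallel with R2.
R2 ‖ (R3+R4) = 3.297 MΩ.
First divider: V_A = V_CC · 3.297/(6.15 + 3.297) = 13.61 V.
Then the unloaded second divider: V_B = V_A × R4/(R3+R4) = 13.61 × 0.6908 = 9.403 V.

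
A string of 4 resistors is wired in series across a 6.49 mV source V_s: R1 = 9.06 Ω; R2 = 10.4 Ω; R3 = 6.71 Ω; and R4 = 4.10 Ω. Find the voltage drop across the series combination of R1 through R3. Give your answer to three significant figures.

ΣR = 9.06 + 10.4 + 6.71 + 4.10 = 30.27 Ω.
R_{R1..R3} = 9.06 + 10.4 + 6.71 = 26.17 Ω.
By the voltage-divider rule, V = 6.49 × 26.17/30.27 = 5.611 mV.

V ≈ 5.61 mV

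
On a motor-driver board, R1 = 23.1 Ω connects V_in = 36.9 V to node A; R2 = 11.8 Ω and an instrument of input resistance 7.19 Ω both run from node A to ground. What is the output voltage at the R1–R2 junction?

V_out ≈ 5.98 V

First combine the lower leg with the load: R2 ‖ R_L = 4.468 Ω.
Now apply the divider: V_out = 36.9 × 0.1621 = 5.980 V.
(Unloaded it would be 12.5 V; the load pulls it down.)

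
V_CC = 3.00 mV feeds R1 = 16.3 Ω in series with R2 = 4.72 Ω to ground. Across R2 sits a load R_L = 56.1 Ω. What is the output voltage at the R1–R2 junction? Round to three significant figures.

The load sits in parallel with R2, giving an effective lower resistance R2' = R2·R_L/(R2+R_L) = 4.354 Ω.
Now apply the divider: V_out = 3.00 × 0.2108 = 0.6324 mV.

V_out ≈ 0.632 mV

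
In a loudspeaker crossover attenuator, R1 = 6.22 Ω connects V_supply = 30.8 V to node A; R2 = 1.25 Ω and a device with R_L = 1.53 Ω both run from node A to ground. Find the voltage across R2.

V_out ≈ 3.07 V

The load sits in parallel with R2, giving an effective lower resistance R2' = R2·R_L/(R2+R_L) = 0.6879 Ω.
Then V_out = V_supply · R2'/(R1 + R2') = 30.8 × 0.6879/6.908 = 3.067 V.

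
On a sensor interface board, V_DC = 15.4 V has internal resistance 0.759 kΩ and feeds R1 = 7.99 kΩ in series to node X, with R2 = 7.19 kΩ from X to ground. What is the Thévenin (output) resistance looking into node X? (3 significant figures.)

R_th ≈ 3.95 kΩ

R1' = 0.759 + 7.99 = 8.749 kΩ (source resistance + R1).
With V_DC suppressed (replaced by a short), R_th = R1' ‖ R2 = (8.749 × 7.19)/(8.749 + 7.19) = 3.947 kΩ.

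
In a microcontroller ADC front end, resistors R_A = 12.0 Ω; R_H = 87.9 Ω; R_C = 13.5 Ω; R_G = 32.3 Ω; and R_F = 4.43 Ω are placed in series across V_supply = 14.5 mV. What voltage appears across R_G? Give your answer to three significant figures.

Series total: ΣR = 12.0 + 87.9 + 13.5 + 32.3 + 4.43 = 150.1 Ω.
Voltage divider: V = V_supply · (32.30 / 150.1) = 14.5 × 0.2151 = 3.120 mV.

V ≈ 3.12 mV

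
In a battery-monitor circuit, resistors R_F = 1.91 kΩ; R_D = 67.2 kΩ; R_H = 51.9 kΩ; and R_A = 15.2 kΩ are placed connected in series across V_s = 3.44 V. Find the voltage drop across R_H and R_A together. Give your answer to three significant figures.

V ≈ 1.69 V

Total series resistance ΣR = 1.91 + 67.2 + 51.9 + 15.2 = 136.2 kΩ.
R_{R_H..R_A} = 51.9 + 15.2 = 67.10 kΩ.
V = V_s · R/ΣR = 3.44 × 0.4926 = 1.695 V.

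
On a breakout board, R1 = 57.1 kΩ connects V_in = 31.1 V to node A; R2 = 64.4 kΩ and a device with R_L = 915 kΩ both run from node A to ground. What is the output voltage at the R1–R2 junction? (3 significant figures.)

V_out ≈ 16.0 V

The load sits in parallel with R2, giving an effective lower resistance R2' = R2·R_L/(R2+R_L) = 60.17 kΩ.
Then V_out = V_in · R2'/(R1 + R2') = 31.1 × 60.17/117.3 = 15.96 V.
(Unloaded it would be 16.5 V; the load pulls it down.)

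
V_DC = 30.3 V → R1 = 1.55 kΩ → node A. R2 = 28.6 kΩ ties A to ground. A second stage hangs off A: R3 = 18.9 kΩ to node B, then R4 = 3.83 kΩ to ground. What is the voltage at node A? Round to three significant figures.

Looking into the second stage from A: R3 + R4 = 22.73 kΩ appears in parallel with R2.
R2 ‖ (R3+R4) = 12.66 kΩ.
First divider: V_A = V_DC · 12.66/(1.55 + 12.66) = 27.00 V.

V_A ≈ 27.0 V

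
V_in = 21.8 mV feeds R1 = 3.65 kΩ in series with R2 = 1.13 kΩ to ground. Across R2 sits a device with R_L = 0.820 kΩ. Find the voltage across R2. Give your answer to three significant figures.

V_out ≈ 2.51 mV

First combine the lower leg with the load: R2 ‖ R_L = 0.4752 kΩ.
Then V_out = V_in · R2'/(R1 + R2') = 21.8 × 0.4752/4.125 = 2.511 mV.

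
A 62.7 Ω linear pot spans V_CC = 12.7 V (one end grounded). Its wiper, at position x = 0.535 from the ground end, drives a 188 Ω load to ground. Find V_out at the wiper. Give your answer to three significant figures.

V_out ≈ 6.27 V

Split the track: R_lower = x·R_p = 33.54 Ω, R_upper = (1−x)·R_p = 29.16 Ω.
R_L loads the lower segment: effective lower R = 28.47 Ω.
V_out = 12.7 × 28.47/(29.16 + 28.47) = 6.274 V.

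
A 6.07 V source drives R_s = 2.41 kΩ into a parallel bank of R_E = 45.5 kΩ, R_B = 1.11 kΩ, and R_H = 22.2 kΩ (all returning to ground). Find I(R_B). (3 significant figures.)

I ≈ 1.64 mA

Combine the parallel branches: R_p = (1/45.5 + 1/1.11 + 1/22.2)⁻¹ = 1.033 kΩ.
V_A by voltage divider: V_A = 6.07 × 1.033/(2.41 + 1.033) = 1.821 V.
Branch current I = V_A/R_B = 1.821/1.11 = 1.641 mA.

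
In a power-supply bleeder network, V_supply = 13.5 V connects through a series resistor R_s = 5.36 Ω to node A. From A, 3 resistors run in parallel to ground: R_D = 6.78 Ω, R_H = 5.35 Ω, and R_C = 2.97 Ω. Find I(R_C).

Equivalent of the parallel group: R_p = 1.490 Ω.
Node voltage V_A = V_supply · R_p/(R_s + R_p) = 13.5 × 0.2175 = 2.937 V.
Branch current I = V_A/R_C = 2.937/2.97 = 0.9888 A.

I ≈ 0.989 A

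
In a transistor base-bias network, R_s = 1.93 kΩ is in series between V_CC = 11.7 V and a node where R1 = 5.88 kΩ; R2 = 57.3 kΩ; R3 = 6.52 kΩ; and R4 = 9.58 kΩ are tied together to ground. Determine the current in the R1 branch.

I ≈ 1.07 mA

Equivalent of the parallel group: R_p = 2.246 kΩ.
V_A = 11.7 × 2.246/4.176 = 6.292 V.
Branch current I = V_A/R1 = 6.292/5.88 = 1.070 mA.
(Check via current divider: I_total = 2.802 mA; share G_k/ΣG = 0.3819 → same result.)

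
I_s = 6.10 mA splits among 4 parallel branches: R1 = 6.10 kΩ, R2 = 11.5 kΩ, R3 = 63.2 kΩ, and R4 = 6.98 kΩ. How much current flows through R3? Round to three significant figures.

Total conductance ΣG = 1/6.10 + 1/11.5 + 1/63.2 + 1/6.98 = 0.4100 (units of 1/kΩ).
By the current-divider rule, I = I_s · G_k/ΣG = 6.10 × 0.03859 = 0.2354 mA.

I ≈ 0.235 mA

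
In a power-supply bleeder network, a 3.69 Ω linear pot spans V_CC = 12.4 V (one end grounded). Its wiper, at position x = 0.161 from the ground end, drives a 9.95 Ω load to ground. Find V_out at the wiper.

V_out ≈ 1.90 V

The pot divides into 3.096 Ω above the wiper and 0.5941 Ω below.
(x·R_p) ‖ R_L = 0.5606 Ω.
Loaded-divider output: V_out = 12.4 × 0.1533 = 1.901 V.
(Unloaded: V_out = x·V_CC = 2.00 V.)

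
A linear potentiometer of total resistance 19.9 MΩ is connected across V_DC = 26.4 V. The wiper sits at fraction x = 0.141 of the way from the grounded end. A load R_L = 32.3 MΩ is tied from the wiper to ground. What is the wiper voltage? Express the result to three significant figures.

V_out ≈ 3.46 V

Lower segment x·R_p = 2.806 MΩ; upper segment (1−x)·R_p = 17.09 MΩ.
(x·R_p) ‖ R_L = 2.582 MΩ.
Then V_out = V_DC · 2.582/(17.09 + 2.582) = 3.464 V.
(Unloaded: V_out = x·V_DC = 3.72 V.)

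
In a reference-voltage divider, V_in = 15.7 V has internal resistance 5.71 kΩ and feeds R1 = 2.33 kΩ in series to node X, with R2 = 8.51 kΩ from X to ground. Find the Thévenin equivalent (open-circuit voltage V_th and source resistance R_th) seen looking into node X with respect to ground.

V_th ≈ 8.07 V, R_th ≈ 4.13 kΩ

R1' = 5.71 + 2.33 = 8.040 kΩ (source resistance + R1).
Open-circuit (no load on X): V_th = V_in · R2/(R1' + R2) = 15.7 × 8.51/(8.040 + 8.51) = 8.073 V.
With V_in suppressed (replaced by a short), R_th = R1' ‖ R2 = (8.040 × 8.51)/(8.040 + 8.51) = 4.134 kΩ.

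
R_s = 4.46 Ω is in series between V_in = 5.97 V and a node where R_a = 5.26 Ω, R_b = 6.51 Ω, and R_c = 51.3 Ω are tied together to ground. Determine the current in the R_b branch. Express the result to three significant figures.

I ≈ 0.350 A

Equivalent of the parallel group: R_p = 2.753 Ω.
Node voltage V_A = V_in · R_p/(R_s + R_p) = 5.97 × 0.3817 = 2.279 V.
Branch current I = V_A/R_b = 2.279/6.51 = 0.3500 A.
(Check via current divider: I_total = 0.8277 A; share G_k/ΣG = 0.4229 → same result.)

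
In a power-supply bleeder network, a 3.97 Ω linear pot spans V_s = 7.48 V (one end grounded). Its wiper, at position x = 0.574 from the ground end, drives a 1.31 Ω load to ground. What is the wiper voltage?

V_out ≈ 2.47 V

Split the track: R_lower = x·R_p = 2.279 Ω, R_upper = (1−x)·R_p = 1.691 Ω.
(x·R_p) ‖ R_L = 0.8318 Ω.
Then V_out = V_s · 0.8318/(1.691 + 0.8318) = 2.466 V.
(Unloaded: V_out = x·V_s = 4.29 V.)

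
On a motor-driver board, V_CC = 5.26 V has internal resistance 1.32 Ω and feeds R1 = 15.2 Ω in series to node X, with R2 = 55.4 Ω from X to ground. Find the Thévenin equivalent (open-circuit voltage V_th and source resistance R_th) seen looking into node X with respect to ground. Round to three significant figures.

V_th ≈ 4.05 V, R_th ≈ 12.7 Ω

R1' = 1.32 + 15.2 = 16.52 Ω (source resistance + R1).
V_th is the unloaded tap voltage: V_CC · R2/(R1'+R2) = 5.26 × 0.7703 = 4.052 V.
Zeroing V_CC shorts the top of R1' to ground, so R_th = R1' ‖ R2 = 12.73 Ω.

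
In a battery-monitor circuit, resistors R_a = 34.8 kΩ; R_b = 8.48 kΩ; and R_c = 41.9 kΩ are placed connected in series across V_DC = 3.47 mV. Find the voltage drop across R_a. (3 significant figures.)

V ≈ 1.42 mV

Total series resistance ΣR = 34.8 + 8.48 + 41.9 = 85.18 kΩ.
By the voltage-divider rule, V = 3.47 × 34.80/85.18 = 1.418 mV.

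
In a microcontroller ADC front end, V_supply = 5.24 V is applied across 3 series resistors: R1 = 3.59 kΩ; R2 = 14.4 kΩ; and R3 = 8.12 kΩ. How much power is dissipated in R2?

P ≈ 0.580 mW

ΣR = 26.11 kΩ → I = 5.24/26.11 = 0.2007 mA.
P(R2) = I²·R2 = (0.2007)² × 14.4 = 0.5800 mW.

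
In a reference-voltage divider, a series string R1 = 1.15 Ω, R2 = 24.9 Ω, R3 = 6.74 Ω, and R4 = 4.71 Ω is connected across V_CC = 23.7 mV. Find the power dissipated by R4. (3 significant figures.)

Series current I = V_CC/ΣR = 23.7/37.50 = 0.6320 mA.
V(R4) = I·R = 2.977 mV; P = V·I = 2.977 × 0.6320 = 1.881 µW.

P ≈ 1.88 µW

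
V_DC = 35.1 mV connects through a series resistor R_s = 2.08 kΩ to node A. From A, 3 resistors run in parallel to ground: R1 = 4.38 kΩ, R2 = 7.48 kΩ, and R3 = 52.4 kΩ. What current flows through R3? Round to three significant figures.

Combine the parallel branches: R_p = (1/4.38 + 1/7.48 + 1/52.4)⁻¹ = 2.624 kΩ.
Node voltage V_A = V_DC · R_p/(R_s + R_p) = 35.1 × 0.5578 = 19.58 mV.
I(R3) = V_A / R3 = 19.58/52.4 = 0.3737 µA.
(Check via current divider: I_total = 7.462 µA; share G_k/ΣG = 0.05008 → same result.)

I ≈ 0.374 µA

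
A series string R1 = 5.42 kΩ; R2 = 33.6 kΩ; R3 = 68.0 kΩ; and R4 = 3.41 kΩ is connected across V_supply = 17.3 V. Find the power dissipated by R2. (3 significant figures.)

ΣR = 110.4 kΩ → I = 17.3/110.4 = 0.1567 mA.
V(R2) = I·R = 5.264 V; P = V·I = 5.264 × 0.1567 = 0.8246 mW.

P ≈ 0.825 mW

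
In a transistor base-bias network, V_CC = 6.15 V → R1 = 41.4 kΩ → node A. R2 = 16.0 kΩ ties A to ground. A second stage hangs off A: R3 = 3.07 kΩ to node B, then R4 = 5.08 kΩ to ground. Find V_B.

Looking into the second stage from A: R3 + R4 = 8.150 kΩ appears in parallel with R2.
R2 ‖ (R3+R4) = 5.400 kΩ.
V_A = 6.15 × 5.400/(41.4 + 5.400) = 0.7096 V.
Then the unloaded second divider: V_B = V_A × R4/(R3+R4) = 0.7096 × 0.6233 = 0.4423 V.

V_B ≈ 0.442 V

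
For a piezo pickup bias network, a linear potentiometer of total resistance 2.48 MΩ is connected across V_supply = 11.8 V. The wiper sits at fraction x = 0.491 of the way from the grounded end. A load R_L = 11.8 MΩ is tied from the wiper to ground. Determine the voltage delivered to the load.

V_out ≈ 5.50 V

Split the track: R_lower = x·R_p = 1.218 MΩ, R_upper = (1−x)·R_p = 1.262 MΩ.
R_L loads the lower segment: effective lower R = 1.104 MΩ.
Then V_out = V_supply · 1.104/(1.262 + 1.104) = 5.505 V.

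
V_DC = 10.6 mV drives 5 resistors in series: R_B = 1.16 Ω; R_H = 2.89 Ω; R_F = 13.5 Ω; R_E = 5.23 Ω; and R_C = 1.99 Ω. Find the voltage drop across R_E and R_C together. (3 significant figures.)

Total series resistance ΣR = 1.16 + 2.89 + 13.5 + 5.23 + 1.99 = 24.77 Ω.
R_{R_E..R_C} = 5.23 + 1.99 = 7.220 Ω.
By the voltage-divider rule, V = 10.6 × 7.220/24.77 = 3.090 mV.

V ≈ 3.09 mV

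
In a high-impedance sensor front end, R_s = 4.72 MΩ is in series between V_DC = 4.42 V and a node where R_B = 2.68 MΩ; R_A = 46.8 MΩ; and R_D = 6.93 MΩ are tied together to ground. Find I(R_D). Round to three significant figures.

I ≈ 0.180 µA

Parallel bank: R_p = 1/(1/2.68 + 1/46.8 + 1/6.93) = 1.856 MΩ.
V_A = 4.42 × 1.856/6.576 = 1.247 V.
I(R_D) = V_A / R_D = 1.247/6.93 = 0.1800 µA.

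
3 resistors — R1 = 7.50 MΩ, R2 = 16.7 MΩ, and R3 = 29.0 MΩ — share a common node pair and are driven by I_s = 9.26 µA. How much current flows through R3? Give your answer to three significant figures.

I ≈ 1.40 µA

ΣG = 1/7.50 + 1/16.7 + 1/29.0 = 0.2277.
By the current-divider rule, I = I_s · G_k/ΣG = 9.26 × 0.1514 = 1.402 µA.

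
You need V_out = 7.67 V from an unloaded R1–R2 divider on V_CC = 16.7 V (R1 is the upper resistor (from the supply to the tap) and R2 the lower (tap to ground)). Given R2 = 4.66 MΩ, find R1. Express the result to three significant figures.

R1 ≈ 5.49 MΩ

The divider ratio is R2/(R1+R2) = 7.67/16.7 = 0.4593.
Rearranging, R1 = R2·(1−k)/k = 4.66 × 1.177 = 5.486 MΩ.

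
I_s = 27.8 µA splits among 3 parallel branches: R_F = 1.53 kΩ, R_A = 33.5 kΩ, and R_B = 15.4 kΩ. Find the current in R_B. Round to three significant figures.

Total conductance ΣG = 1/1.53 + 1/33.5 + 1/15.4 = 0.7484 (units of 1/kΩ).
Current divider: I(R_B) = I_s · G_k/ΣG = 27.8 × (0.06494/0.7484) = 27.8 × 0.08677 = 2.412 µA.

I ≈ 2.41 µA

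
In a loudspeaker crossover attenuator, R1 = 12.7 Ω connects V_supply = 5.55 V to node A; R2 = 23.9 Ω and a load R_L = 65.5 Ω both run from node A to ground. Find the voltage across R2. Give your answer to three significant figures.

R2 ‖ R_L = (23.9 × 65.5)/(23.9 + 65.5) = 17.51 Ω.
Then V_out = V_supply · R2'/(R1 + R2') = 5.55 × 17.51/30.21 = 3.217 V.
(Unloaded it would be 3.62 V; the load pulls it down.)

V_out ≈ 3.22 V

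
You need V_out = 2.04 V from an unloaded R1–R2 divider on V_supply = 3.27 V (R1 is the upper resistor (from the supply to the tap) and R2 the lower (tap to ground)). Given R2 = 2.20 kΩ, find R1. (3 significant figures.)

R1 ≈ 1.33 kΩ

The divider ratio is R2/(R1+R2) = 2.04/3.27 = 0.6239.
Rearranging, R1 = R2·(1−k)/k = 2.20 × 0.6029 = 1.326 kΩ.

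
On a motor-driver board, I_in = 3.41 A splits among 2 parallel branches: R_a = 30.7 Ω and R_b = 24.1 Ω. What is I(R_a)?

I ≈ 1.50 A

For two parallel branches, I_k = I_in · (other R)/(sum of R).
So I = 3.41 × 24.1/54.80 = 1.500 A.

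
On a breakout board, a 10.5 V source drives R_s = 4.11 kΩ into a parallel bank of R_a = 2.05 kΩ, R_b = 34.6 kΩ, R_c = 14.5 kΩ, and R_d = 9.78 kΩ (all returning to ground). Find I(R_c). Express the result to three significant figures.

Combine the parallel branches: R_p = (1/2.05 + 1/34.6 + 1/14.5 + 1/9.78)⁻¹ = 1.454 kΩ.
V_A by voltage divider: V_A = 10.5 × 1.454/(4.11 + 1.454) = 2.743 V.
Branch current I = V_A/R_c = 2.743/14.5 = 0.1892 mA.
(Equivalently: I_total = 1.887 mA, then current-divider fraction G_k/ΣG = 0.1003.)

I ≈ 0.189 mA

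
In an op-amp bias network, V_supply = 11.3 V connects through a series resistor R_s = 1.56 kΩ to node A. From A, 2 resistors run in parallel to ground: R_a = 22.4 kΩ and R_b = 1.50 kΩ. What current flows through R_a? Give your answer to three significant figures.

Combine the parallel branches: R_p = (1/22.4 + 1/1.50)⁻¹ = 1.406 kΩ.
V_A by voltage divider: V_A = 11.3 × 1.406/(1.56 + 1.406) = 5.356 V.
I(R_a) = V_A / R_a = 5.356/22.4 = 0.2391 mA.

I ≈ 0.239 mA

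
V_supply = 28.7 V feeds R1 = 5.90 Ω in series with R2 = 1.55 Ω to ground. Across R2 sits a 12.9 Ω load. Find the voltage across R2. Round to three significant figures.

The load sits in parallel with R2, giving an effective lower resistance R2' = R2·R_L/(R2+R_L) = 1.384 Ω.
Now apply the divider: V_out = 28.7 × 0.1900 = 5.452 V.
(Unloaded it would be 5.97 V; the load pulls it down.)

V_out ≈ 5.45 V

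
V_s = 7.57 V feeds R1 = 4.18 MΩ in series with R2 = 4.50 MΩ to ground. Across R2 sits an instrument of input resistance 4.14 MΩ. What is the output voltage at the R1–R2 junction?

V_out ≈ 2.58 V

R2 ‖ R_L = (4.50 × 4.14)/(4.50 + 4.14) = 2.156 MΩ.
Then V_out = V_s · R2'/(R1 + R2') = 7.57 × 2.156/6.336 = 2.576 V.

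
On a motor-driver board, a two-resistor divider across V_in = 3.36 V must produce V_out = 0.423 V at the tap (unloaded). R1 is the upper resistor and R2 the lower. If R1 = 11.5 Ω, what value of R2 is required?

R2 ≈ 1.66 Ω

Required fraction k = V_out/V_in = 0.1259.
R2 = R1 · 0.1259/(1 − 0.1259) = 1.656 Ω.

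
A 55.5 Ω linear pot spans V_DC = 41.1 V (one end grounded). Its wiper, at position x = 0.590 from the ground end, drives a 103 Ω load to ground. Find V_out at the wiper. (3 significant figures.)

V_out ≈ 21.5 V

The pot divides into 22.76 Ω above the wiper and 32.74 Ω below.
Lower segment in parallel with the load: 32.74 ‖ 103 = 24.85 Ω.
V_out = 41.1 × 24.85/(22.76 + 24.85) = 21.45 V.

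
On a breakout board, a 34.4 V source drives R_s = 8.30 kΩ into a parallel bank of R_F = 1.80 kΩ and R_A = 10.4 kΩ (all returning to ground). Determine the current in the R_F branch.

Equivalent of the parallel group: R_p = 1.534 kΩ.
V_A by voltage divider: V_A = 34.4 × 1.534/(8.30 + 1.534) = 5.367 V.
Branch current I = V_A/R_F = 5.367/1.80 = 2.982 mA.

I ≈ 2.98 mA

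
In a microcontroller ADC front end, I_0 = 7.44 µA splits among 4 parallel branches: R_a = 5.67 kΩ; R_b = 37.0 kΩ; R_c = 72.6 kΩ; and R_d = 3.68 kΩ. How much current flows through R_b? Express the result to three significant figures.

I ≈ 0.411 µA

Conductances: ΣG = 1/5.67 + 1/37.0 + 1/72.6 + 1/3.68 = 0.4889 (1/kΩ).
By the current-divider rule, I = I_0 · G_k/ΣG = 7.44 × 0.05528 = 0.4113 µA.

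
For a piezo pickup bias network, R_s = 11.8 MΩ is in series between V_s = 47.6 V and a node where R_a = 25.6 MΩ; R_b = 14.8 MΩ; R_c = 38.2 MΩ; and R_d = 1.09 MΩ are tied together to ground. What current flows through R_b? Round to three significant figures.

I ≈ 0.240 µA

Combine the parallel branches: R_p = (1/25.6 + 1/14.8 + 1/38.2 + 1/1.09)⁻¹ = 0.9522 MΩ.
Node voltage V_A = V_s · R_p/(R_s + R_p) = 47.6 × 0.07467 = 3.554 V.
Branch current I = V_A/R_b = 3.554/14.8 = 0.2401 µA.
(Equivalently: I_total = 3.733 µA, then current-divider fraction G_k/ΣG = 0.06434.)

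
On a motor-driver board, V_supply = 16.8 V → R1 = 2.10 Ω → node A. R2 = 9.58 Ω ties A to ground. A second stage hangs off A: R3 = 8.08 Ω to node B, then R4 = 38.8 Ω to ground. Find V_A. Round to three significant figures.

Looking into the second stage from A: R3 + R4 = 46.88 Ω appears in parallel with R2.
R2 ‖ (R3+R4) = 7.954 Ω.
First divider: V_A = V_supply · 7.954/(2.10 + 7.954) = 13.29 V.

V_A ≈ 13.3 V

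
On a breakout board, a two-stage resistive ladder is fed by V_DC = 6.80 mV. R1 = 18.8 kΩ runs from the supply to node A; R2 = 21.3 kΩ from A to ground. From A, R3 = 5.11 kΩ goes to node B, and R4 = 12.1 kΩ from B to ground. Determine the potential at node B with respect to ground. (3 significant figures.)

The second stage (R3 + R4 = 17.21 kΩ) loads node A in parallel with R2.
R2 ‖ (R3+R4) = 9.519 kΩ.
V_A = 6.80 × 9.519/(18.8 + 9.519) = 2.286 mV.
Stage 2 is unloaded, so V_B = V_A · R4/(R3+R4) = 2.286 × 12.1/17.21 = 1.607 mV.

V_B ≈ 1.61 mV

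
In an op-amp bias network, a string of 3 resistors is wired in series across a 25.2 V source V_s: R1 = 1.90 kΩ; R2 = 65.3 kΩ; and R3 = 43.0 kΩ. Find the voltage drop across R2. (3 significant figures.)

Total series resistance ΣR = 1.90 + 65.3 + 43.0 = 110.2 kΩ.
Voltage divider: V = V_s · (65.30 / 110.2) = 25.2 × 0.5926 = 14.93 V.

V ≈ 14.9 V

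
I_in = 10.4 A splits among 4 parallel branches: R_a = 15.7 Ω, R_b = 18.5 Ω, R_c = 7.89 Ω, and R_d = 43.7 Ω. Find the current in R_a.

Total conductance ΣG = 1/15.7 + 1/18.5 + 1/7.89 + 1/43.7 = 0.2674 (units of 1/Ω).
By the current-divider rule, I = I_in · G_k/ΣG = 10.4 × 0.2382 = 2.478 A.

I ≈ 2.48 A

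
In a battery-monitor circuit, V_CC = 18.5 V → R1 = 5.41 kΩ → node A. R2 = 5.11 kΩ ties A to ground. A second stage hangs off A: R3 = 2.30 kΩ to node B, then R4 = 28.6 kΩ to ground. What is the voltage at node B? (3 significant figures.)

V_B ≈ 7.67 V

Node A sees R2 in parallel with the series input of stage 2, R3 + R4 = 30.90 kΩ.
Effective lower resistance at A: R2 ‖ 30.90 = 4.385 kΩ.
V_A = 18.5 × 4.385/(5.41 + 4.385) = 8.282 V.
Then the unloaded second divider: V_B = V_A × R4/(R3+R4) = 8.282 × 0.9256 = 7.665 V.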